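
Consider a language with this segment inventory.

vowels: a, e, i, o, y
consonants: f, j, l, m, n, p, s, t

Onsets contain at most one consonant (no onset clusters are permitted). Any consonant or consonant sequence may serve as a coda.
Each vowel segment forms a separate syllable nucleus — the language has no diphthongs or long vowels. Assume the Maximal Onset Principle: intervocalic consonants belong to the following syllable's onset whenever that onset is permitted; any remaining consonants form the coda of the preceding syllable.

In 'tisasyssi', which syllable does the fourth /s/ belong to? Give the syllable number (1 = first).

4

The vowels are i, a, y, i — 4 nuclei, so 4 syllables.
/i…a/ gap (V1→V2): /s/ is a single consonant, so it becomes the next onset.
/a…y/ gap (V2→V3): /s/ → onset of the next syllable (single consonants are always licit onsets).
/y…i/ gap (V3→V4): /ss/ — longest licit onset from the right is /s/, leaving /s/ as coda.
Putting it together: ti.sa.sys.si.
The fourth /s/ is in the onset of syllable 4 (/si/).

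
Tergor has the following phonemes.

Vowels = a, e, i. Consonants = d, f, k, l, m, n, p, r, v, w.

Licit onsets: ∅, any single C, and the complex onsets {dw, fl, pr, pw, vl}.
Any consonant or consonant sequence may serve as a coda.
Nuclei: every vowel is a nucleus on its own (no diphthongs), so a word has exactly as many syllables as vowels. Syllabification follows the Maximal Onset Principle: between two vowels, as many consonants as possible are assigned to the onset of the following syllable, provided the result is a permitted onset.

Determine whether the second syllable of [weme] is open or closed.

open

Nuclei (vowels): e, e → 2 syllables.
V1 /e/ – V2 /e/: /m/ → onset of the next syllable (single consonants are always licit onsets).
Result: we.me.
Syllable 2 is /me/; it ends in its nucleus with no coda, so it is open.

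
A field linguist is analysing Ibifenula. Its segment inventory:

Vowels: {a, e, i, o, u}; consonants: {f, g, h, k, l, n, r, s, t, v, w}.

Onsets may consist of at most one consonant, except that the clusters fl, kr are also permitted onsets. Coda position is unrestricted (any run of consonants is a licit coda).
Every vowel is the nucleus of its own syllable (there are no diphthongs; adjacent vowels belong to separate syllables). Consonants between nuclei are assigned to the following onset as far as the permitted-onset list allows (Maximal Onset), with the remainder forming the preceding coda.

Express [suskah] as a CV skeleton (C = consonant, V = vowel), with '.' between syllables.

The vowels are u, a — 2 nuclei, so 2 syllables.
V1 /u/ – V2 /a/: /sk/ — longest licit onset from the right is /k/, leaving /s/ as coda.
Putting it together: sus.kah.
Mapping each syllable to C/V: /sus/ → CVC, /kah/ → CVC.

CVC.CVC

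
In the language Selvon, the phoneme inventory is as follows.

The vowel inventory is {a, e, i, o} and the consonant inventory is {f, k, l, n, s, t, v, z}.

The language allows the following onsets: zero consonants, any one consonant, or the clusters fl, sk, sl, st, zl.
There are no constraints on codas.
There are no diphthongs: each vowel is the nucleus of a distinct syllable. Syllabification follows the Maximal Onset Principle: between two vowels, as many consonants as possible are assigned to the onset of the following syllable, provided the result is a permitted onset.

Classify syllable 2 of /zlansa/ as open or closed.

open

The vowels are a, a — 2 nuclei, so 2 syllables.
V1 /a/ – V2 /a/: /ns/; trying suffixes from longest down, /s/ is the first permitted one, so coda /n/ | onset /s/.
So the parse is zlan.sa.
Syllable 2 is /sa/; it ends in its nucleus with no coda, so it is open.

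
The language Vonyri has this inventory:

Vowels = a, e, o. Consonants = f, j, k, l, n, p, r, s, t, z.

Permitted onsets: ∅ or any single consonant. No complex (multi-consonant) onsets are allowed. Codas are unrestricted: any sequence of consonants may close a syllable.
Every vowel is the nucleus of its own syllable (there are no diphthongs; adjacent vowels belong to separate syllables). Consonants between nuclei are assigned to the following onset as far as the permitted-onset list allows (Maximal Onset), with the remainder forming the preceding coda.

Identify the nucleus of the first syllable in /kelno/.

Vowels present: e, o; each is a nucleus, giving 2 syllables.
The first nucleus (vowel 1 from the left) is /e/.

e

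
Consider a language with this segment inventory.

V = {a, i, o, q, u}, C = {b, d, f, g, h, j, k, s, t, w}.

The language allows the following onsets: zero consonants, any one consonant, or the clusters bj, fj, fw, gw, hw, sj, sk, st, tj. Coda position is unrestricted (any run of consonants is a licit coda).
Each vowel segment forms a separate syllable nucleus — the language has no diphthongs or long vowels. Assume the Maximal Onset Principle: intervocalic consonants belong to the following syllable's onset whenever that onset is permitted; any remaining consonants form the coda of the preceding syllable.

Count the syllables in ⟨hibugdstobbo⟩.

4

Nuclei (vowels): i, u, o, o → 4 syllables.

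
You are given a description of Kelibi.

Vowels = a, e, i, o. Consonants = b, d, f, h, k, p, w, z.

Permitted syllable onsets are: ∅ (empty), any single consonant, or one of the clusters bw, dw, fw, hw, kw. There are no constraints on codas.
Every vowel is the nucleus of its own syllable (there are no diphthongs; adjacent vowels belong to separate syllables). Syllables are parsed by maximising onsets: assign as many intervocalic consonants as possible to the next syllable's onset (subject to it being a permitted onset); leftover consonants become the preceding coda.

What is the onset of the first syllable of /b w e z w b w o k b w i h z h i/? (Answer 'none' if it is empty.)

bw

The vowels are e, o, i, i — 4 nuclei, so 4 syllables.
σ1/σ2 boundary: /zwbw/ — longest licit onset from the right is /bw/, leaving /zw/ as coda.
σ2/σ3 boundary: cluster /kbw/ — the longest permitted-onset suffix is /bw/; onset = /bw/, preceding coda = /k/.
σ3/σ4 boundary: /hzh/ splits as /hz/ + /h/ (/h/ is the longest suffix that is a licit onset).
Syllabification: bwezw.bwok.bwihz.hi.
Syllable 1 is /bwezw/: onset /bw/, nucleus /e/, coda /zw/.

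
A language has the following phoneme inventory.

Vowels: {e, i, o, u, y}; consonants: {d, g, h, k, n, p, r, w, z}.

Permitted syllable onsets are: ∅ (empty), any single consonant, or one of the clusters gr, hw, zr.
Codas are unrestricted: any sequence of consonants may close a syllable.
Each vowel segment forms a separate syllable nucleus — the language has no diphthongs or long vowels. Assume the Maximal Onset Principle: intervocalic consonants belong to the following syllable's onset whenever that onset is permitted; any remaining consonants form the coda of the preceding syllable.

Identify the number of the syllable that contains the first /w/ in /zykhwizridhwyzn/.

2

The vowels are y, i, i, y — 4 nuclei, so 4 syllables.
Between /y/ (V1) and /i/ (V2): /khw/ splits as /k/ + /hw/ (/hw/ is the longest suffix that is a licit onset).
Between /i/ (V2) and /i/ (V3): /zr/ — entire cluster is a permitted onset → onset /zr/, coda ∅.
Between /i/ (V3) and /y/ (V4): /dhw/ — longest licit onset from the right is /hw/, leaving /d/ as coda.
So the parse is zyk.hwi.zrid.hwyzn.
The first /w/ is in the onset of syllable 2 (/hwi/).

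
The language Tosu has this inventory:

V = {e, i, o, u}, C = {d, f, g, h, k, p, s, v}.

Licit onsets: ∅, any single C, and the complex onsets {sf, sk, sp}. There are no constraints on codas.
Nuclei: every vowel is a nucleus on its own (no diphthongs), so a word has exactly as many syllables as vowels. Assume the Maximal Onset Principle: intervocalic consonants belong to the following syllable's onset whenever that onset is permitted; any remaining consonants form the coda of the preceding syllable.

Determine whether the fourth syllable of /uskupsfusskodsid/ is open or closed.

closed

The vowels are u, u, u, o, i — 5 nuclei, so 5 syllables.
/u…u/ gap (V1→V2): /sk/ — entire cluster is a permitted onset → onset /sk/, coda ∅.
/u…u/ gap (V2→V3): cluster /psf/ — the longest permitted-onset suffix is /sf/; onset = /sf/, preceding coda = /p/.
/u…o/ gap (V3→V4): /ssk/; trying suffixes from longest down, /sk/ is the first permitted one, so coda /s/ | onset /sk/.
/o…i/ gap (V4→V5): /ds/ — longest licit onset from the right is /s/, leaving /d/ as coda.
Result: u.skup.sfus.skod.sid.
Syllable 4 is /skod/ with coda /d/, so it is closed.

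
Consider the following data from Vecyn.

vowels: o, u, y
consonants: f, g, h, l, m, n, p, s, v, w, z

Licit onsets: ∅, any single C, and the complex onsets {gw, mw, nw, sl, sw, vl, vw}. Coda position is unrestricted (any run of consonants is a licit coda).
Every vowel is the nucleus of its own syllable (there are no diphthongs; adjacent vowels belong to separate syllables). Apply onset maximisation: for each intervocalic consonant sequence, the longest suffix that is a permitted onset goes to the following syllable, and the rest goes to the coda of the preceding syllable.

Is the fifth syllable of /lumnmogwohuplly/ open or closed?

The vowels are u, o, o, u, y — 5 nuclei, so 5 syllables.
V1 /u/ – V2 /o/: /mnm/ — longest licit onset from the right is /m/, leaving /mn/ as coda.
V2 /o/ – V3 /o/: cluster /gw/ — /gw/ is itself a permitted onset, so the whole cluster goes right; preceding coda = ∅.
V3 /o/ – V4 /u/: /h/ → onset of the next syllable (single consonants are always licit onsets).
V4 /u/ – V5 /y/: /pll/ splits as /pl/ + /l/ (/l/ is the longest suffix that is a licit onset).
Putting it together: lumn.mo.gwo.hupl.ly.
Syllable 5 is /ly/; it ends in its nucleus with no coda, so it is open.

open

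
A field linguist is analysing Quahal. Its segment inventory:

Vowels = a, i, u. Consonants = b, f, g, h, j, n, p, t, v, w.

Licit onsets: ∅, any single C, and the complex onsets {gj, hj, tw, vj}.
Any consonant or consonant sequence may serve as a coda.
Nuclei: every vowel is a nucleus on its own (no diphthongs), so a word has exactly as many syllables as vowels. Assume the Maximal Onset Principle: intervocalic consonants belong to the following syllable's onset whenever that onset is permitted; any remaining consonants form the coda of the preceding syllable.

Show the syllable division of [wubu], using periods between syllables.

wu.bu

Nuclei (vowels): u, u → 2 syllables.
Between /u/ (V1) and /u/ (V2): just /b/ — single C goes to the following onset.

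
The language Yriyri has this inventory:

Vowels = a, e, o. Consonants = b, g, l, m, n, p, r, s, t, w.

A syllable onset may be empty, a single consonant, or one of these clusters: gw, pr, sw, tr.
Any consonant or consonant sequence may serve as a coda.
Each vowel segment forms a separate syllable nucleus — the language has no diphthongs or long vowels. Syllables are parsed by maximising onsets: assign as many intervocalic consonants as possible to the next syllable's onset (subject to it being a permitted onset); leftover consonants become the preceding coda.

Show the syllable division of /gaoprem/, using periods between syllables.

Vowels present: a, o, e; each is a nucleus, giving 3 syllables.
Between /a/ (V1) and /o/ (V2): hiatus — the boundary sits between the two vowels.
Between /o/ (V2) and /e/ (V3): cluster /pr/ — /pr/ is itself a permitted onset, so the whole cluster goes right; preceding coda = ∅.

ga.o.prem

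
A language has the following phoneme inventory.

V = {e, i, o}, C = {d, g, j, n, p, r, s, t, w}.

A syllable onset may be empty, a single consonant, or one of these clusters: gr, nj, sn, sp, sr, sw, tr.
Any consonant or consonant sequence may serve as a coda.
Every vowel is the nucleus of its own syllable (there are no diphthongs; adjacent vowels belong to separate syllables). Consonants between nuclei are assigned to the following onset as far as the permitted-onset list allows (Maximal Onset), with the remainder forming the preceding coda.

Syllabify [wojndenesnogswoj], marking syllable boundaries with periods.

wojn.de.ne.snog.swoj

Nuclei (vowels): o, e, e, o, o → 5 syllables.
V1 /o/ – V2 /e/: /jnd/ — longest licit onset from the right is /d/, leaving /jn/ as coda.
V2 /e/ – V3 /e/: /n/ is a single consonant, so it becomes the next onset.
V3 /e/ – V4 /o/: /sn/ — entire cluster is a permitted onset → onset /sn/, coda ∅.
V4 /o/ – V5 /o/: /gsw/; trying suffixes from longest down, /sw/ is the first permitted one, so coda /g/ | onset /sw/.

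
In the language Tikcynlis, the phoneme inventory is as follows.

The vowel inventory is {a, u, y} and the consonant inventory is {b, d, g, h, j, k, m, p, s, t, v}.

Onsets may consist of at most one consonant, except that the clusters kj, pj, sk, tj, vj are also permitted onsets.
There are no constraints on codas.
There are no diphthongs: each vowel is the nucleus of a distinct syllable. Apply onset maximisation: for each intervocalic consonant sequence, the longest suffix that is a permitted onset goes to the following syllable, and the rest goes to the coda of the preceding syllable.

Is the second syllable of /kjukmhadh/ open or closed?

closed

Nuclei (vowels): u, a → 2 syllables.
σ1/σ2 boundary: cluster /kmh/ — the longest permitted-onset suffix is /h/; onset = /h/, preceding coda = /km/.
Result: kjukm.hadh.
Syllable 2 is /hadh/ with coda /dh/, so it is closed.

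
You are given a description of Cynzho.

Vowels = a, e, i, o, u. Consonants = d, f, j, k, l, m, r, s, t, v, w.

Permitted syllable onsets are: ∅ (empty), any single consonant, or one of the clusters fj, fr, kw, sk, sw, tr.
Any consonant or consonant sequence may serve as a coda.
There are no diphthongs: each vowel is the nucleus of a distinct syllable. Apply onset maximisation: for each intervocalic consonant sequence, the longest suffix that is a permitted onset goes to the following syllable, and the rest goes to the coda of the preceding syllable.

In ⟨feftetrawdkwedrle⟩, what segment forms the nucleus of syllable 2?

e

Nuclei (vowels): e, e, a, e, e → 5 syllables.
The second nucleus (vowel 2 from the left) is /e/.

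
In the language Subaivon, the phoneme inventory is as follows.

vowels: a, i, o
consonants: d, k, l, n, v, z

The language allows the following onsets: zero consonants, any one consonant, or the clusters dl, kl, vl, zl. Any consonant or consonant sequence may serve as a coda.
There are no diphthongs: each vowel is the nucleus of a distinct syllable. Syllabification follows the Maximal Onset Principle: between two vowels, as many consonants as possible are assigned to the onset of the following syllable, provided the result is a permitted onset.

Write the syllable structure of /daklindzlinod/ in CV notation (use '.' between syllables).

The vowels are a, i, i, o — 4 nuclei, so 4 syllables.
/a…i/ gap (V1→V2): /kl/ — entire cluster is a permitted onset → onset /kl/, coda ∅.
/i…i/ gap (V2→V3): /ndzl/; trying suffixes from longest down, /zl/ is the first permitted one, so coda /nd/ | onset /zl/.
/i…o/ gap (V3→V4): just /n/ — single C goes to the following onset.
Result: da.klind.zli.nod.
Mapping each syllable to C/V: /da/ → CV, /klind/ → CCVCC, /zli/ → CCV, /nod/ → CVC.

CV.CCVCC.CCV.CVC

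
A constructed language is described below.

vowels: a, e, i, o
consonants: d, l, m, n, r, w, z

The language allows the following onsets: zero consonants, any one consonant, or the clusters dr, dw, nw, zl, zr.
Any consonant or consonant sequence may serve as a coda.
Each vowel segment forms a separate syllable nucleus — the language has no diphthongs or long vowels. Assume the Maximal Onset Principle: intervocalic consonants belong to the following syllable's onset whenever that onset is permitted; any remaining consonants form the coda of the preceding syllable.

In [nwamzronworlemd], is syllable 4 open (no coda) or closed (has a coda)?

closed

Vowels present: a, o, o, e; each is a nucleus, giving 4 syllables.
V1 /a/ – V2 /o/: /mzr/ splits as /m/ + /zr/ (/zr/ is the longest suffix that is a licit onset).
V2 /o/ – V3 /o/: cluster /nw/ — /nw/ is itself a permitted onset, so the whole cluster goes right; preceding coda = ∅.
V3 /o/ – V4 /e/: /rl/ — longest licit onset from the right is /l/, leaving /r/ as coda.
Result: nwam.zro.nwor.lemd.
Syllable 4 is /lemd/ with coda /md/, so it is closed.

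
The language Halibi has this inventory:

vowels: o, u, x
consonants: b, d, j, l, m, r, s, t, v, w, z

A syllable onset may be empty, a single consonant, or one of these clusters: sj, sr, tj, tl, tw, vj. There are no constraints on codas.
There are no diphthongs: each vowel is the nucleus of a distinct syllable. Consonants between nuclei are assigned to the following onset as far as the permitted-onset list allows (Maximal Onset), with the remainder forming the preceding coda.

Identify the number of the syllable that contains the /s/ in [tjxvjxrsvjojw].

2

Vowels present: x, x, o; each is a nucleus, giving 3 syllables.
V1 /x/ – V2 /x/: /vj/ — entire cluster is a permitted onset → onset /vj/, coda ∅.
V2 /x/ – V3 /o/: /rsvj/ — longest licit onset from the right is /vj/, leaving /rs/ as coda.
Syllabification: tjx.vjxrs.vjojw.
The /s/ is in the coda of syllable 2 (/vjxrs/).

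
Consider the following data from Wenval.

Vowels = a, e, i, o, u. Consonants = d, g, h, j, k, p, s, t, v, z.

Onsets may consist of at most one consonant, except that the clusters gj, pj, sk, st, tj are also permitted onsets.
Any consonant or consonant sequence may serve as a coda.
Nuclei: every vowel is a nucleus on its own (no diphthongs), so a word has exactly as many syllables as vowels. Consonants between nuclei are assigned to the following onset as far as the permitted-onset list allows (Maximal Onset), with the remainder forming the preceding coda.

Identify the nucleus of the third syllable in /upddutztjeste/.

The vowels are u, u, e, e — 4 nuclei, so 4 syllables.
The third nucleus (vowel 3 from the left) is /e/.

e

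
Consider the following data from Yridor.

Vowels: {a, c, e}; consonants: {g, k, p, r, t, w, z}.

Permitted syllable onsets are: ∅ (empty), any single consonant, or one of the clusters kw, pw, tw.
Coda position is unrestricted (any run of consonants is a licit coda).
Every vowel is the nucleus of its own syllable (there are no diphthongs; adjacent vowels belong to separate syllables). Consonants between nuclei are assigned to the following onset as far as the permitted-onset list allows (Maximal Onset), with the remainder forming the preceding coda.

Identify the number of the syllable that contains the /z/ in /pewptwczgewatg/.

Nuclei (vowels): e, c, e, a → 4 syllables.
/e…c/ gap (V1→V2): /wptw/ — longest licit onset from the right is /tw/, leaving /wp/ as coda.
/c…e/ gap (V2→V3): /zg/ splits as /z/ + /g/ (/g/ is the longest suffix that is a licit onset).
/e…a/ gap (V3→V4): just /w/ — single C goes to the following onset.
Putting it together: pewp.twcz.ge.watg.
The /z/ is in the coda of syllable 2 (/twcz/).

2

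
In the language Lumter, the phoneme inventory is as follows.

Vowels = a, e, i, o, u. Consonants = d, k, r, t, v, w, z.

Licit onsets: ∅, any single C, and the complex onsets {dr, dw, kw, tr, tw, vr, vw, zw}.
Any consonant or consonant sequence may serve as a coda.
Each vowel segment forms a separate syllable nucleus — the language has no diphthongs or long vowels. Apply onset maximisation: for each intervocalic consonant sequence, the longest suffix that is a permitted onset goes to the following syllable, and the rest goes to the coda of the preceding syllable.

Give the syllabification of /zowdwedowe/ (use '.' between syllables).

Vowels present: o, e, o, e; each is a nucleus, giving 4 syllables.
Between /o/ (V1) and /e/ (V2): /wdw/ splits as /w/ + /dw/ (/dw/ is the longest suffix that is a licit onset).
Between /e/ (V2) and /o/ (V3): /d/ → onset of the next syllable (single consonants are always licit onsets).
Between /o/ (V3) and /e/ (V4): /w/ is a single consonant, so it becomes the next onset.

zow.dwe.do.we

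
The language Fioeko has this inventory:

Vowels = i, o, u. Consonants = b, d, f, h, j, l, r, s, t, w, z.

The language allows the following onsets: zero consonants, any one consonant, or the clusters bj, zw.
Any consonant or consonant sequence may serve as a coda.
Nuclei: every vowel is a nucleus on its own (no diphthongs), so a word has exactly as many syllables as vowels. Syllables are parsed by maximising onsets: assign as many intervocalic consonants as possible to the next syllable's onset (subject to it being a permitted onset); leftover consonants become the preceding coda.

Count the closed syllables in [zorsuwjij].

3

Nuclei (vowels): o, u, i → 3 syllables.
σ1/σ2 boundary: /rs/; trying suffixes from longest down, /s/ is the first permitted one, so coda /r/ | onset /s/.
σ2/σ3 boundary: cluster /wj/ — the longest permitted-onset suffix is /j/; onset = /j/, preceding coda = /w/.
Syllabification: zor.suw.jij.
Classifying each syllable: /zor/ (closed), /suw/ (closed), /jij/ (closed).
Closed syllables: 3.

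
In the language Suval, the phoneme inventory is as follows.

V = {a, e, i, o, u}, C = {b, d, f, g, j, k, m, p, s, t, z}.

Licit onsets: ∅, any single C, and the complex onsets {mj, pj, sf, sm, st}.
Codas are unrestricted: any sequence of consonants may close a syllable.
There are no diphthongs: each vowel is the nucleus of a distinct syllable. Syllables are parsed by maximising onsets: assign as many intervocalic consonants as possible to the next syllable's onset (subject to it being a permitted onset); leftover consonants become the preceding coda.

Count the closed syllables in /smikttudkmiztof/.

The vowels are i, u, i, o — 4 nuclei, so 4 syllables.
Between /i/ (V1) and /u/ (V2): /ktt/; trying suffixes from longest down, /t/ is the first permitted one, so coda /kt/ | onset /t/.
Between /u/ (V2) and /i/ (V3): cluster /dkm/ — the longest permitted-onset suffix is /m/; onset = /m/, preceding coda = /dk/.
Between /i/ (V3) and /o/ (V4): cluster /zt/ — the longest permitted-onset suffix is /t/; onset = /t/, preceding coda = /z/.
So the parse is smikt.tudk.miz.tof.
Classifying each syllable: /smikt/ (closed), /tudk/ (closed), /miz/ (closed), /tof/ (closed).
Closed syllables: 4.

4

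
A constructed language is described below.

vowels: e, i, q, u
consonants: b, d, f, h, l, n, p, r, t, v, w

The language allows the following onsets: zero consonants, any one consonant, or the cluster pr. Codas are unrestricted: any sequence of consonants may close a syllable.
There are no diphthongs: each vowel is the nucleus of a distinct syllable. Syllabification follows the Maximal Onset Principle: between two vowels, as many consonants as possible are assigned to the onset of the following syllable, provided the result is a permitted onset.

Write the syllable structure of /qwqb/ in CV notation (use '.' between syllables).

V.CVC

The vowels are q, q — 2 nuclei, so 2 syllables.
V1 /q/ – V2 /q/: /w/ is a single consonant, so it becomes the next onset.
Result: q.wqb.
Mapping each syllable to C/V: /q/ → V, /wqb/ → CVC.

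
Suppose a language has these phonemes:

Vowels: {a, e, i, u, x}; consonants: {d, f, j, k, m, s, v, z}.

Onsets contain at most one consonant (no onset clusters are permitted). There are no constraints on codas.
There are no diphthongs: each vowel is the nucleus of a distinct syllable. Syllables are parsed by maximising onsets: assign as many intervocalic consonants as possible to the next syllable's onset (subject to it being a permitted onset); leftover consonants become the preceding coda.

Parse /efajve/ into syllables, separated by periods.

Vowels present: e, a, e; each is a nucleus, giving 3 syllables.
Between /e/ (V1) and /a/ (V2): just /f/ — single C goes to the following onset.
Between /a/ (V2) and /e/ (V3): /jv/; trying suffixes from longest down, /v/ is the first permitted one, so coda /j/ | onset /v/.

e.faj.ve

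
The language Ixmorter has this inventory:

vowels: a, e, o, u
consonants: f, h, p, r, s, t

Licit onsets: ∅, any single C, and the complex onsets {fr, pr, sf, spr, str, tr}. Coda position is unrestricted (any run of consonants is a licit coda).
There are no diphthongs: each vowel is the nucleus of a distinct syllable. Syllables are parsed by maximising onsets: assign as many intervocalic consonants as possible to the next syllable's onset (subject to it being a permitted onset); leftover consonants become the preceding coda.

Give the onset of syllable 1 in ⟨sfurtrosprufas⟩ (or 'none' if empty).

sf

Vowels present: u, o, u, a; each is a nucleus, giving 4 syllables.
/u…o/ gap (V1→V2): /rtr/ — longest licit onset from the right is /tr/, leaving /r/ as coda.
/o…u/ gap (V2→V3): /spr/ — entire cluster is a permitted onset → onset /spr/, coda ∅.
/u…a/ gap (V3→V4): /f/ → onset of the next syllable (single consonants are always licit onsets).
Syllabification: sfur.tro.spru.fas.
Syllable 1 is /sfur/: onset /sf/, nucleus /u/, coda /r/.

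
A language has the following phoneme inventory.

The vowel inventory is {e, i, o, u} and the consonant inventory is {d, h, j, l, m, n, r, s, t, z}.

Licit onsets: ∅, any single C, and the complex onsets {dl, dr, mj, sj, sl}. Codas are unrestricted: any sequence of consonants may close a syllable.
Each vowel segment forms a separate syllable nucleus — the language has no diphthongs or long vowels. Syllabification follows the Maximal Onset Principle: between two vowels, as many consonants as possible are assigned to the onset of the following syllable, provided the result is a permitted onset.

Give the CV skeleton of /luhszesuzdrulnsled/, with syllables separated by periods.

The vowels are u, e, u, u, e — 5 nuclei, so 5 syllables.
Between /u/ (V1) and /e/ (V2): cluster /hsz/ — the longest permitted-onset suffix is /z/; onset = /z/, preceding coda = /hs/.
Between /e/ (V2) and /u/ (V3): /s/ is a single consonant, so it becomes the next onset.
Between /u/ (V3) and /u/ (V4): /zdr/ — longest licit onset from the right is /dr/, leaving /z/ as coda.
Between /u/ (V4) and /e/ (V5): cluster /lnsl/ — the longest permitted-onset suffix is /sl/; onset = /sl/, preceding coda = /ln/.
So the parse is luhs.ze.suz.druln.sled.
Mapping each syllable to C/V: /luhs/ → CVCC, /ze/ → CV, /suz/ → CVC, /druln/ → CCVCC, /sled/ → CCVC.

CVCC.CV.CVC.CCVCC.CCVC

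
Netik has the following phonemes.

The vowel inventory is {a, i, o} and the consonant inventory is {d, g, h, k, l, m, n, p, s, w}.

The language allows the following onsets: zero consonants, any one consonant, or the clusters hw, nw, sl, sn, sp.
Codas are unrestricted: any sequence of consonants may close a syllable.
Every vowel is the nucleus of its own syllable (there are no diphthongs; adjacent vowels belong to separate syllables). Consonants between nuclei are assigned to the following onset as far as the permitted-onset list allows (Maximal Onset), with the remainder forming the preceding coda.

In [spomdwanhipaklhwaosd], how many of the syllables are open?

2

Nuclei (vowels): o, a, i, a, a, o → 6 syllables.
/o…a/ gap (V1→V2): cluster /mdw/ — the longest permitted-onset suffix is /w/; onset = /w/, preceding coda = /md/.
/a…i/ gap (V2→V3): /nh/ — longest licit onset from the right is /h/, leaving /n/ as coda.
/i…a/ gap (V3→V4): /p/ is a single consonant, so it becomes the next onset.
/a…a/ gap (V4→V5): cluster /klhw/ — the longest permitted-onset suffix is /hw/; onset = /hw/, preceding coda = /kl/.
/a…o/ gap (V5→V6): hiatus — the boundary sits between the two vowels.
Putting it together: spomd.wan.hi.pakl.hwa.osd.
Classifying each syllable: /spomd/ (closed), /wan/ (closed), /hi/ (open), /pakl/ (closed), /hwa/ (open), /osd/ (closed).
Open syllables: 2.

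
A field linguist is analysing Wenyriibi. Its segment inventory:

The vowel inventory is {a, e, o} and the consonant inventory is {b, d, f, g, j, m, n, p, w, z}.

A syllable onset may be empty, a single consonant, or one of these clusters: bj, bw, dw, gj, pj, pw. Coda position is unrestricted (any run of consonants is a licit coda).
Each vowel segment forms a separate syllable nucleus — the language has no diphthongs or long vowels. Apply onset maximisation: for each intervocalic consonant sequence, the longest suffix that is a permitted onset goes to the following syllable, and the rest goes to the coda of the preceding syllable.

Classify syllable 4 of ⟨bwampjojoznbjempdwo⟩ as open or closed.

Vowels present: a, o, o, e, o; each is a nucleus, giving 5 syllables.
σ1/σ2 boundary: cluster /mpj/ — the longest permitted-onset suffix is /pj/; onset = /pj/, preceding coda = /m/.
σ2/σ3 boundary: just /j/ — single C goes to the following onset.
σ3/σ4 boundary: /znbj/; trying suffixes from longest down, /bj/ is the first permitted one, so coda /zn/ | onset /bj/.
σ4/σ5 boundary: /mpdw/ — longest licit onset from the right is /dw/, leaving /mp/ as coda.
So the parse is bwam.pjo.jozn.bjemp.dwo.
Syllable 4 is /bjemp/ with coda /mp/, so it is closed.

closed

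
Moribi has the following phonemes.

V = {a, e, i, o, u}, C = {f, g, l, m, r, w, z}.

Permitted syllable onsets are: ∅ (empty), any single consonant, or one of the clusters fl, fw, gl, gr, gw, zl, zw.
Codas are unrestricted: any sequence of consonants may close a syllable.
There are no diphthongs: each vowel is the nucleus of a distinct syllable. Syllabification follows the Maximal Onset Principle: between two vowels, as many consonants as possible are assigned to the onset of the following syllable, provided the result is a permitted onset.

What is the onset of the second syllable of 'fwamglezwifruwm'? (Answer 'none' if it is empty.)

The vowels are a, e, i, u — 4 nuclei, so 4 syllables.
V1 /a/ – V2 /e/: /mgl/ splits as /m/ + /gl/ (/gl/ is the longest suffix that is a licit onset).
V2 /e/ – V3 /i/: cluster /zw/ — /zw/ is itself a permitted onset, so the whole cluster goes right; preceding coda = ∅.
V3 /i/ – V4 /u/: /fr/ — longest licit onset from the right is /r/, leaving /f/ as coda.
Result: fwam.gle.zwif.ruwm.
Syllable 2 is /gle/: onset /gl/, nucleus /e/, coda ∅.

gl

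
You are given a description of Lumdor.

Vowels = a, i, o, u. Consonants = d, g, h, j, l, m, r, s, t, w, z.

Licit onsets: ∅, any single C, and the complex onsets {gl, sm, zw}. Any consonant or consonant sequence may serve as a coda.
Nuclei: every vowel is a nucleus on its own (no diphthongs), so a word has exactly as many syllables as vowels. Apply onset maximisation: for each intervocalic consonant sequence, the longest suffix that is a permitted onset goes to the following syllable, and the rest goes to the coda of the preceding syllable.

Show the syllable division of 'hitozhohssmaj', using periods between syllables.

hi.toz.hohs.smaj

The vowels are i, o, o, a — 4 nuclei, so 4 syllables.
σ1/σ2 boundary: just /t/ — single C goes to the following onset.
σ2/σ3 boundary: cluster /zh/ — the longest permitted-onset suffix is /h/; onset = /h/, preceding coda = /z/.
σ3/σ4 boundary: cluster /hssm/ — the longest permitted-onset suffix is /sm/; onset = /sm/, preceding coda = /hs/.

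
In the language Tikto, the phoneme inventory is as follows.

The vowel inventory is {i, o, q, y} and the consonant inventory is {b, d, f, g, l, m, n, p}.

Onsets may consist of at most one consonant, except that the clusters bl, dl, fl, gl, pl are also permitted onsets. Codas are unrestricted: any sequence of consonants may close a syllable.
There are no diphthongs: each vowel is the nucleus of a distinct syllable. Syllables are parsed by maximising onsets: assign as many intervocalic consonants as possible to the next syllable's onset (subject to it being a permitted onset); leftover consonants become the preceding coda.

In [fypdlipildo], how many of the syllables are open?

2

The vowels are y, i, i, o — 4 nuclei, so 4 syllables.
V1 /y/ – V2 /i/: /pdl/; trying suffixes from longest down, /dl/ is the first permitted one, so coda /p/ | onset /dl/.
V2 /i/ – V3 /i/: /p/ is a single consonant, so it becomes the next onset.
V3 /i/ – V4 /o/: cluster /ld/ — the longest permitted-onset suffix is /d/; onset = /d/, preceding coda = /l/.
Syllabification: fyp.dli.pil.do.
Classifying each syllable: /fyp/ (closed), /dli/ (open), /pil/ (closed), /do/ (open).
Open syllables: 2.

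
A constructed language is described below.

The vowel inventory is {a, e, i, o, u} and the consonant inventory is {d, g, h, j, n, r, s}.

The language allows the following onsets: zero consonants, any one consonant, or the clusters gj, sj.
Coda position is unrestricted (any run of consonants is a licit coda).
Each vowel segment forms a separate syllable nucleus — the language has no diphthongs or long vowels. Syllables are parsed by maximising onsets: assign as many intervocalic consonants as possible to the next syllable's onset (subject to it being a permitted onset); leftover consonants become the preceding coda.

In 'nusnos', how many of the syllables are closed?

The vowels are u, o — 2 nuclei, so 2 syllables.
/u…o/ gap (V1→V2): /sn/ splits as /s/ + /n/ (/n/ is the longest suffix that is a licit onset).
Syllabification: nus.nos.
Classifying each syllable: /nus/ (closed), /nos/ (closed).
Closed syllables: 2.

2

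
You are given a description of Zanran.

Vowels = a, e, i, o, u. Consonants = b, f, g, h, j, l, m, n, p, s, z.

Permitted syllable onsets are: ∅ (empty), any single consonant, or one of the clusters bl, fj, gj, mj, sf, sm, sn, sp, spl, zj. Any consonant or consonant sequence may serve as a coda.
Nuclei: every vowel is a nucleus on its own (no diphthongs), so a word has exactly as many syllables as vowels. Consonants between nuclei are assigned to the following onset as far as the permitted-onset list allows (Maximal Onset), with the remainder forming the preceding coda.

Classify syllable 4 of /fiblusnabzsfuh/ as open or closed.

The vowels are i, u, a, u — 4 nuclei, so 4 syllables.
/i…u/ gap (V1→V2): cluster /bl/ — /bl/ is itself a permitted onset, so the whole cluster goes right; preceding coda = ∅.
/u…a/ gap (V2→V3): cluster /sn/ — /sn/ is itself a permitted onset, so the whole cluster goes right; preceding coda = ∅.
/a…u/ gap (V3→V4): /bzsf/ — longest licit onset from the right is /sf/, leaving /bz/ as coda.
Putting it together: fi.blu.snabz.sfuh.
Syllable 4 is /sfuh/ with coda /h/, so it is closed.

closed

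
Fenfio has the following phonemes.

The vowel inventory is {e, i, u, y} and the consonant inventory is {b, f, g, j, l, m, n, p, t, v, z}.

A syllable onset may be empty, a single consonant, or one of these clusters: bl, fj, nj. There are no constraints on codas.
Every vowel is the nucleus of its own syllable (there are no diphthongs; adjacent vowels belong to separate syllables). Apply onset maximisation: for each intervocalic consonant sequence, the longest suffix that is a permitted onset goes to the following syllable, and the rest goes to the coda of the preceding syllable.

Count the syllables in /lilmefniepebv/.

Nuclei (vowels): i, e, i, e, e → 5 syllables.

5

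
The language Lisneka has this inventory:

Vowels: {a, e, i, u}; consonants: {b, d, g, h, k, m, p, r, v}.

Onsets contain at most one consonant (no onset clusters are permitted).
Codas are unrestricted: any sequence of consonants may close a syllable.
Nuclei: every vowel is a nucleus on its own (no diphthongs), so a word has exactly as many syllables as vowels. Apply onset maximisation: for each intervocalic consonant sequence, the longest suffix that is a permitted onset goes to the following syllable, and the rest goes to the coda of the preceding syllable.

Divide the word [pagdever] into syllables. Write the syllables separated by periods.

Vowels present: a, e, e; each is a nucleus, giving 3 syllables.
σ1/σ2 boundary: /gd/ — longest licit onset from the right is /d/, leaving /g/ as coda.
σ2/σ3 boundary: /v/ is a single consonant, so it becomes the next onset.

pag.de.ver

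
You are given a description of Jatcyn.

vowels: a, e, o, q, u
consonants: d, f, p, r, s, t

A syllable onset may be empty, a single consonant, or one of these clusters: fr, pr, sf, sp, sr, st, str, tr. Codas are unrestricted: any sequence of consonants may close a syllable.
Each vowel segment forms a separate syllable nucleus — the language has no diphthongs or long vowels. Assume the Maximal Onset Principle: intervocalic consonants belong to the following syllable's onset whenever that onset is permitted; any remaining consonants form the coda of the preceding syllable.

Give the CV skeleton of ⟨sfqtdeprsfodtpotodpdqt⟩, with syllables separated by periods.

The vowels are q, e, o, o, o, q — 6 nuclei, so 6 syllables.
/q…e/ gap (V1→V2): cluster /td/ — the longest permitted-onset suffix is /d/; onset = /d/, preceding coda = /t/.
/e…o/ gap (V2→V3): /prsf/; trying suffixes from longest down, /sf/ is the first permitted one, so coda /pr/ | onset /sf/.
/o…o/ gap (V3→V4): /dtp/; trying suffixes from longest down, /p/ is the first permitted one, so coda /dt/ | onset /p/.
/o…o/ gap (V4→V5): /t/ → onset of the next syllable (single consonants are always licit onsets).
/o…q/ gap (V5→V6): /dpd/ splits as /dp/ + /d/ (/d/ is the longest suffix that is a licit onset).
Syllabification: sfqt.depr.sfodt.po.todp.dqt.
Mapping each syllable to C/V: /sfqt/ → CCVC, /depr/ → CVCC, /sfodt/ → CCVCC, /po/ → CV, /todp/ → CVCC, /dqt/ → CVC.

CCVC.CVCC.CCVCC.CV.CVCC.CVC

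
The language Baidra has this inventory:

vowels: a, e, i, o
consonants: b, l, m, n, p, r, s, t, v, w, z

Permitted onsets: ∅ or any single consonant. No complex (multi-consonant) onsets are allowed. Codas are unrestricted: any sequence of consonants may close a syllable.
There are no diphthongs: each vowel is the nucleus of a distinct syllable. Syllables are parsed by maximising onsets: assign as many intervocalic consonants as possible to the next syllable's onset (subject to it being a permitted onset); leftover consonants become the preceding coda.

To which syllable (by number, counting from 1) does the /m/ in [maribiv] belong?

1

Vowels present: a, i, i; each is a nucleus, giving 3 syllables.
σ1/σ2 boundary: /r/ is a single consonant, so it becomes the next onset.
σ2/σ3 boundary: just /b/ — single C goes to the following onset.
Putting it together: ma.ri.biv.
The /m/ is in the onset of syllable 1 (/ma/).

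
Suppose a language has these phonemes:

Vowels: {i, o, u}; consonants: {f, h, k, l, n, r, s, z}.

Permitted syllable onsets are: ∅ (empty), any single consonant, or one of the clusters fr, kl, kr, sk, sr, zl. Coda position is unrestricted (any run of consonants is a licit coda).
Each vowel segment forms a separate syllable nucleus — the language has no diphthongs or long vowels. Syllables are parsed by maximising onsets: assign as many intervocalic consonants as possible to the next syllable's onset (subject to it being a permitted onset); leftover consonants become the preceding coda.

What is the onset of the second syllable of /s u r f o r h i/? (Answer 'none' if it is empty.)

f

The vowels are u, o, i — 3 nuclei, so 3 syllables.
σ1/σ2 boundary: /rf/ — longest licit onset from the right is /f/, leaving /r/ as coda.
σ2/σ3 boundary: /rh/ — longest licit onset from the right is /h/, leaving /r/ as coda.
Putting it together: sur.for.hi.
Syllable 2 is /for/: onset /f/, nucleus /o/, coda /r/.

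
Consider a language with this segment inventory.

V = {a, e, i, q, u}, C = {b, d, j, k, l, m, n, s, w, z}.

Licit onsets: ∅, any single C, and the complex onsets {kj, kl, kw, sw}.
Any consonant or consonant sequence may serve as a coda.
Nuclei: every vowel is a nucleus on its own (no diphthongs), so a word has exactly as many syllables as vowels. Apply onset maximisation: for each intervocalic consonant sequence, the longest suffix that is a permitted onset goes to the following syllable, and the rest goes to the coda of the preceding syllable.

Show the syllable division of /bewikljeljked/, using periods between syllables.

Vowels present: e, i, e, e; each is a nucleus, giving 4 syllables.
V1 /e/ – V2 /i/: /w/ → onset of the next syllable (single consonants are always licit onsets).
V2 /i/ – V3 /e/: /klj/ splits as /kl/ + /j/ (/j/ is the longest suffix that is a licit onset).
V3 /e/ – V4 /e/: /ljk/ splits as /lj/ + /k/ (/k/ is the longest suffix that is a licit onset).

be.wikl.jelj.ked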